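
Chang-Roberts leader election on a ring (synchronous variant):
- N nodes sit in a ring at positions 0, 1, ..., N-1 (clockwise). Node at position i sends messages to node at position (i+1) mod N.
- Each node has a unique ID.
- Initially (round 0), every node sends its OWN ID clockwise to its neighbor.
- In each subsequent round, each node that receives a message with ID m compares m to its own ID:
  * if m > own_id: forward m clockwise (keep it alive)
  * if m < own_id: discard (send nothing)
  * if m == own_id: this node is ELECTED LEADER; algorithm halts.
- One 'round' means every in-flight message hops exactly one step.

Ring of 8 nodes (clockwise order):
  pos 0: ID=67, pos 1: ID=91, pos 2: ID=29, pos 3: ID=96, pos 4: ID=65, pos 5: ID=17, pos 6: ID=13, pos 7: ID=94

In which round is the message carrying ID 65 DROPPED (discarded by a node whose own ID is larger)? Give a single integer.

Round 1: pos1(id91) recv 67: drop; pos2(id29) recv 91: fwd; pos3(id96) recv 29: drop; pos4(id65) recv 96: fwd; pos5(id17) recv 65: fwd; pos6(id13) recv 17: fwd; pos7(id94) recv 13: drop; pos0(id67) recv 94: fwd
Round 2: pos3(id96) recv 91: drop; pos5(id17) recv 96: fwd; pos6(id13) recv 65: fwd; pos7(id94) recv 17: drop; pos1(id91) recv 94: fwd
Round 3: pos6(id13) recv 96: fwd; pos7(id94) recv 65: drop; pos2(id29) recv 94: fwd
Round 4: pos7(id94) recv 96: fwd; pos3(id96) recv 94: drop
Round 5: pos0(id67) recv 96: fwd
Round 6: pos1(id91) recv 96: fwd
Round 7: pos2(id29) recv 96: fwd
Round 8: pos3(id96) recv 96: ELECTED
Message ID 65 originates at pos 4; dropped at pos 7 in round 3

Answer: 3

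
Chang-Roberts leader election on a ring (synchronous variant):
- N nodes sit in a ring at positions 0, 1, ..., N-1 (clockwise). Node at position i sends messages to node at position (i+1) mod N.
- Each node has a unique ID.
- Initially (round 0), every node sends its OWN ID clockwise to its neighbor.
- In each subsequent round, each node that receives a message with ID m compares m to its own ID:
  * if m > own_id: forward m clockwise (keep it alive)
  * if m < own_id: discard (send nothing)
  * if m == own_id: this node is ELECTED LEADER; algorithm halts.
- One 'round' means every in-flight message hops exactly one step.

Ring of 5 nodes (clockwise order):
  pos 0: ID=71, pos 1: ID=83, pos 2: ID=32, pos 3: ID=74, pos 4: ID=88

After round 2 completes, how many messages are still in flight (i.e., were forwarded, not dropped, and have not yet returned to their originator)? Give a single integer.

Round 1: pos1(id83) recv 71: drop; pos2(id32) recv 83: fwd; pos3(id74) recv 32: drop; pos4(id88) recv 74: drop; pos0(id71) recv 88: fwd
Round 2: pos3(id74) recv 83: fwd; pos1(id83) recv 88: fwd
After round 2: 2 messages still in flight

Answer: 2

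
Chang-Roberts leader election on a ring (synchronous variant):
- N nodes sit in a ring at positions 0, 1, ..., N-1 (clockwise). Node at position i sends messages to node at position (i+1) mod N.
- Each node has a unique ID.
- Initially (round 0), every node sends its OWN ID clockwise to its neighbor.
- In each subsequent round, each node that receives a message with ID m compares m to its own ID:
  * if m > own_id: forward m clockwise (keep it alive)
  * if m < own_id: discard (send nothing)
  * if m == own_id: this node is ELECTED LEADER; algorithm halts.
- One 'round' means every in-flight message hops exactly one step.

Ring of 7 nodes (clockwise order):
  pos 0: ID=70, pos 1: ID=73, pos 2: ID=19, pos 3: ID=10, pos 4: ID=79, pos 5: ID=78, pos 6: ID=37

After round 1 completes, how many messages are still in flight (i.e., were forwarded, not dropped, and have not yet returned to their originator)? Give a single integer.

Round 1: pos1(id73) recv 70: drop; pos2(id19) recv 73: fwd; pos3(id10) recv 19: fwd; pos4(id79) recv 10: drop; pos5(id78) recv 79: fwd; pos6(id37) recv 78: fwd; pos0(id70) recv 37: drop
After round 1: 4 messages still in flight

Answer: 4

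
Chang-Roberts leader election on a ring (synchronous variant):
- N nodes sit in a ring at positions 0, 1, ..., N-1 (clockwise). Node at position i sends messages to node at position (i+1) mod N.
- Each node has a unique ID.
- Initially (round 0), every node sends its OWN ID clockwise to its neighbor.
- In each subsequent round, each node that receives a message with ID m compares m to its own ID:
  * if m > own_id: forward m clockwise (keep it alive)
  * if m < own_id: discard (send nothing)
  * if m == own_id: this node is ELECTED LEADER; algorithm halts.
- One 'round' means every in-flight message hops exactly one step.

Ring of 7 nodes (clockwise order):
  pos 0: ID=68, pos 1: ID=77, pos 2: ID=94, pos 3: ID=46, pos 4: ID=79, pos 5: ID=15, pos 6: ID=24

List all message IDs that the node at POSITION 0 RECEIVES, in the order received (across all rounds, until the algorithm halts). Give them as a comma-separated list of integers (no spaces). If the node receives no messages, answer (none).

Round 1: pos1(id77) recv 68: drop; pos2(id94) recv 77: drop; pos3(id46) recv 94: fwd; pos4(id79) recv 46: drop; pos5(id15) recv 79: fwd; pos6(id24) recv 15: drop; pos0(id68) recv 24: drop
Round 2: pos4(id79) recv 94: fwd; pos6(id24) recv 79: fwd
Round 3: pos5(id15) recv 94: fwd; pos0(id68) recv 79: fwd
Round 4: pos6(id24) recv 94: fwd; pos1(id77) recv 79: fwd
Round 5: pos0(id68) recv 94: fwd; pos2(id94) recv 79: drop
Round 6: pos1(id77) recv 94: fwd
Round 7: pos2(id94) recv 94: ELECTED

Answer: 24,79,94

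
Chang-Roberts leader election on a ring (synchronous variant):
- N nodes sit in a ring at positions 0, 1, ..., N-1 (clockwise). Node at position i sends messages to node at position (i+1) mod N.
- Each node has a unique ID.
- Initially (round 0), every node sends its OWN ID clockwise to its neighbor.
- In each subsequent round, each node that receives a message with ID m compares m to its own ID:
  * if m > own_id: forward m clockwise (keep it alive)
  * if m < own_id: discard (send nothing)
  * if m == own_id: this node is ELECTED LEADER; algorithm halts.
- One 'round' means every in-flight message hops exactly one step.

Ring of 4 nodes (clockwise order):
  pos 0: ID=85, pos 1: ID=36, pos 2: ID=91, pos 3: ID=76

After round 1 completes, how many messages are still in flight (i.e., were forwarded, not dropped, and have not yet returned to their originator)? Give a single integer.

Answer: 2

Derivation:
Round 1: pos1(id36) recv 85: fwd; pos2(id91) recv 36: drop; pos3(id76) recv 91: fwd; pos0(id85) recv 76: drop
After round 1: 2 messages still in flight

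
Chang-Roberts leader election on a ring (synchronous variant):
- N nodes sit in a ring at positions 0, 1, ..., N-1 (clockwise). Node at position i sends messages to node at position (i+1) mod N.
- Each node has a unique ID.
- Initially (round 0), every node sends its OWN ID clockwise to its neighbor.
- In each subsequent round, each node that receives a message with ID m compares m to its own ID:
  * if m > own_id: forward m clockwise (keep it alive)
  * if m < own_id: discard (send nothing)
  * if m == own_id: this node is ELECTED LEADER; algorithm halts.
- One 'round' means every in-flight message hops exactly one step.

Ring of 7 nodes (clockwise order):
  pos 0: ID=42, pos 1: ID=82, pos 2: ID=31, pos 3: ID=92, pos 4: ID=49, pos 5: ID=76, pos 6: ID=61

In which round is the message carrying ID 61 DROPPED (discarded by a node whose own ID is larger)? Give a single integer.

Round 1: pos1(id82) recv 42: drop; pos2(id31) recv 82: fwd; pos3(id92) recv 31: drop; pos4(id49) recv 92: fwd; pos5(id76) recv 49: drop; pos6(id61) recv 76: fwd; pos0(id42) recv 61: fwd
Round 2: pos3(id92) recv 82: drop; pos5(id76) recv 92: fwd; pos0(id42) recv 76: fwd; pos1(id82) recv 61: drop
Round 3: pos6(id61) recv 92: fwd; pos1(id82) recv 76: drop
Round 4: pos0(id42) recv 92: fwd
Round 5: pos1(id82) recv 92: fwd
Round 6: pos2(id31) recv 92: fwd
Round 7: pos3(id92) recv 92: ELECTED
Message ID 61 originates at pos 6; dropped at pos 1 in round 2

Answer: 2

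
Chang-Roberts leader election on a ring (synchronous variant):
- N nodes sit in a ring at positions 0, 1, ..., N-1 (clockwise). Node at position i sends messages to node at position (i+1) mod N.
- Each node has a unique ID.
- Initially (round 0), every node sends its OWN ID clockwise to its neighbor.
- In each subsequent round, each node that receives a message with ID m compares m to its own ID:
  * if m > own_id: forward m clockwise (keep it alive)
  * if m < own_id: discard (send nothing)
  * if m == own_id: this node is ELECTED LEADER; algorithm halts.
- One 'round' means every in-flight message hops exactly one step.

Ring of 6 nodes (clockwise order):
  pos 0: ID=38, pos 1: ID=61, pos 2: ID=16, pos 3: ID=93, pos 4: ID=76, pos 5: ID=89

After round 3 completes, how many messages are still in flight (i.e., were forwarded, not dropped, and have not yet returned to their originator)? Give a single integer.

Answer: 2

Derivation:
Round 1: pos1(id61) recv 38: drop; pos2(id16) recv 61: fwd; pos3(id93) recv 16: drop; pos4(id76) recv 93: fwd; pos5(id89) recv 76: drop; pos0(id38) recv 89: fwd
Round 2: pos3(id93) recv 61: drop; pos5(id89) recv 93: fwd; pos1(id61) recv 89: fwd
Round 3: pos0(id38) recv 93: fwd; pos2(id16) recv 89: fwd
After round 3: 2 messages still in flight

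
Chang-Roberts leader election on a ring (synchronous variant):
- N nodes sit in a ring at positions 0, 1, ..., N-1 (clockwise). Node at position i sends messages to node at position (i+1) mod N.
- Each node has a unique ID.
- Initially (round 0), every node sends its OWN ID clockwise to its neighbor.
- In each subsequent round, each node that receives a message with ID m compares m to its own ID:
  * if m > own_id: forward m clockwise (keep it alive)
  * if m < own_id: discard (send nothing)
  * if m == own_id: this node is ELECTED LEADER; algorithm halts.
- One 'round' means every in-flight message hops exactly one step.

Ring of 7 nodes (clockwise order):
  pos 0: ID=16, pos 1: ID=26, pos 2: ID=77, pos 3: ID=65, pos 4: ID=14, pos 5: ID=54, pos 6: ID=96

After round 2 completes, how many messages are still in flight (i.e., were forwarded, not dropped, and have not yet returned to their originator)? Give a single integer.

Answer: 3

Derivation:
Round 1: pos1(id26) recv 16: drop; pos2(id77) recv 26: drop; pos3(id65) recv 77: fwd; pos4(id14) recv 65: fwd; pos5(id54) recv 14: drop; pos6(id96) recv 54: drop; pos0(id16) recv 96: fwd
Round 2: pos4(id14) recv 77: fwd; pos5(id54) recv 65: fwd; pos1(id26) recv 96: fwd
After round 2: 3 messages still in flight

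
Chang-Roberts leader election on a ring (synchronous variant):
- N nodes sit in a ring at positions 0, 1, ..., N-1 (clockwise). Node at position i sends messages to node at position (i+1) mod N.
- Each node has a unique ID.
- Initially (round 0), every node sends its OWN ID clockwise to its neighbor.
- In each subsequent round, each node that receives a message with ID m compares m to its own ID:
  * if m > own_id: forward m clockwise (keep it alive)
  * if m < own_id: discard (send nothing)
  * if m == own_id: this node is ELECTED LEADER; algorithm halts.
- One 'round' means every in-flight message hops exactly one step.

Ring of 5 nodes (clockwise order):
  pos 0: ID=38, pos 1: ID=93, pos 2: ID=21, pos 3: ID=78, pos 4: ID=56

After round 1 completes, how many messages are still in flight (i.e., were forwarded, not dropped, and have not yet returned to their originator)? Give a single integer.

Round 1: pos1(id93) recv 38: drop; pos2(id21) recv 93: fwd; pos3(id78) recv 21: drop; pos4(id56) recv 78: fwd; pos0(id38) recv 56: fwd
After round 1: 3 messages still in flight

Answer: 3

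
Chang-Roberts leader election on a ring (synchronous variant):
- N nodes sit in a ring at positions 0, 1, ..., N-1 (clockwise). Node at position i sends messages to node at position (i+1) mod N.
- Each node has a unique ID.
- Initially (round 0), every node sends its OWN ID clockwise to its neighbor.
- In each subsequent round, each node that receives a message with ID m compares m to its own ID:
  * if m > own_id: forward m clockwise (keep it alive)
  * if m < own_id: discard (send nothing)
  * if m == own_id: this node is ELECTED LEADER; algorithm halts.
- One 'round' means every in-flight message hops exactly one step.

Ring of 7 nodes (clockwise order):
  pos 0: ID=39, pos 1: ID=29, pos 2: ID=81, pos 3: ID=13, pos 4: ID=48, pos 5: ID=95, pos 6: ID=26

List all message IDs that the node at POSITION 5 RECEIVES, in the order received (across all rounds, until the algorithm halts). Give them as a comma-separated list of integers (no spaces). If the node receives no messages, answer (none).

Answer: 48,81,95

Derivation:
Round 1: pos1(id29) recv 39: fwd; pos2(id81) recv 29: drop; pos3(id13) recv 81: fwd; pos4(id48) recv 13: drop; pos5(id95) recv 48: drop; pos6(id26) recv 95: fwd; pos0(id39) recv 26: drop
Round 2: pos2(id81) recv 39: drop; pos4(id48) recv 81: fwd; pos0(id39) recv 95: fwd
Round 3: pos5(id95) recv 81: drop; pos1(id29) recv 95: fwd
Round 4: pos2(id81) recv 95: fwd
Round 5: pos3(id13) recv 95: fwd
Round 6: pos4(id48) recv 95: fwd
Round 7: pos5(id95) recv 95: ELECTED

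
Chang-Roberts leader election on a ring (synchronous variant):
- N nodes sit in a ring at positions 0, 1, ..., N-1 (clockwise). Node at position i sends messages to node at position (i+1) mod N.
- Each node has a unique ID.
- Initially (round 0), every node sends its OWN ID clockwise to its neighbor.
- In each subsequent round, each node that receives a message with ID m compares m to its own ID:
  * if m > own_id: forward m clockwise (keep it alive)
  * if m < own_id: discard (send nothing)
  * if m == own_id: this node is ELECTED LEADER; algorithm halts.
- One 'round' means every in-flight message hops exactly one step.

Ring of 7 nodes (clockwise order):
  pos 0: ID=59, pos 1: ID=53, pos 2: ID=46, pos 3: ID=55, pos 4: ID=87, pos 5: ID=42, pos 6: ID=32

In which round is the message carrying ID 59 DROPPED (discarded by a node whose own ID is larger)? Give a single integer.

Round 1: pos1(id53) recv 59: fwd; pos2(id46) recv 53: fwd; pos3(id55) recv 46: drop; pos4(id87) recv 55: drop; pos5(id42) recv 87: fwd; pos6(id32) recv 42: fwd; pos0(id59) recv 32: drop
Round 2: pos2(id46) recv 59: fwd; pos3(id55) recv 53: drop; pos6(id32) recv 87: fwd; pos0(id59) recv 42: drop
Round 3: pos3(id55) recv 59: fwd; pos0(id59) recv 87: fwd
Round 4: pos4(id87) recv 59: drop; pos1(id53) recv 87: fwd
Round 5: pos2(id46) recv 87: fwd
Round 6: pos3(id55) recv 87: fwd
Round 7: pos4(id87) recv 87: ELECTED
Message ID 59 originates at pos 0; dropped at pos 4 in round 4

Answer: 4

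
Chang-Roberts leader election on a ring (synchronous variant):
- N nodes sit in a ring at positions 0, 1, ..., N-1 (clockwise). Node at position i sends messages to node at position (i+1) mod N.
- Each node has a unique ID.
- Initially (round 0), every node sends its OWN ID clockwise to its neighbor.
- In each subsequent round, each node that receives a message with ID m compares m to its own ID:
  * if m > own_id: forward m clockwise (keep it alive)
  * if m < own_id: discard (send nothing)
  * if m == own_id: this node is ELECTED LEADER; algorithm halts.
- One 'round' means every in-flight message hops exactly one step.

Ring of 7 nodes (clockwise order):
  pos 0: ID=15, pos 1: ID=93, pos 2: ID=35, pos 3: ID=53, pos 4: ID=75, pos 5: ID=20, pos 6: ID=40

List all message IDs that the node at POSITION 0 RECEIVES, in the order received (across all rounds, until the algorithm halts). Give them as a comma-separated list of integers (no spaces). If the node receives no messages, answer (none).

Answer: 40,75,93

Derivation:
Round 1: pos1(id93) recv 15: drop; pos2(id35) recv 93: fwd; pos3(id53) recv 35: drop; pos4(id75) recv 53: drop; pos5(id20) recv 75: fwd; pos6(id40) recv 20: drop; pos0(id15) recv 40: fwd
Round 2: pos3(id53) recv 93: fwd; pos6(id40) recv 75: fwd; pos1(id93) recv 40: drop
Round 3: pos4(id75) recv 93: fwd; pos0(id15) recv 75: fwd
Round 4: pos5(id20) recv 93: fwd; pos1(id93) recv 75: drop
Round 5: pos6(id40) recv 93: fwd
Round 6: pos0(id15) recv 93: fwd
Round 7: pos1(id93) recv 93: ELECTED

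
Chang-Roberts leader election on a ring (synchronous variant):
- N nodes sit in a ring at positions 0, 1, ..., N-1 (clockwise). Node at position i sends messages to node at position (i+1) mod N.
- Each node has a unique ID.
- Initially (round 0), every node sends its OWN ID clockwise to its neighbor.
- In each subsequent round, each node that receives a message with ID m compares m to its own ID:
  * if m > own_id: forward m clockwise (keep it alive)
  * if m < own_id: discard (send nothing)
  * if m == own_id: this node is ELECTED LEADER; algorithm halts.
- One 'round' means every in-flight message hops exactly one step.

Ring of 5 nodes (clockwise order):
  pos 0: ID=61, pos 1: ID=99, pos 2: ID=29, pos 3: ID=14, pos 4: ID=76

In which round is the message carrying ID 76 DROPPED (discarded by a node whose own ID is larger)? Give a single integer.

Round 1: pos1(id99) recv 61: drop; pos2(id29) recv 99: fwd; pos3(id14) recv 29: fwd; pos4(id76) recv 14: drop; pos0(id61) recv 76: fwd
Round 2: pos3(id14) recv 99: fwd; pos4(id76) recv 29: drop; pos1(id99) recv 76: drop
Round 3: pos4(id76) recv 99: fwd
Round 4: pos0(id61) recv 99: fwd
Round 5: pos1(id99) recv 99: ELECTED
Message ID 76 originates at pos 4; dropped at pos 1 in round 2

Answer: 2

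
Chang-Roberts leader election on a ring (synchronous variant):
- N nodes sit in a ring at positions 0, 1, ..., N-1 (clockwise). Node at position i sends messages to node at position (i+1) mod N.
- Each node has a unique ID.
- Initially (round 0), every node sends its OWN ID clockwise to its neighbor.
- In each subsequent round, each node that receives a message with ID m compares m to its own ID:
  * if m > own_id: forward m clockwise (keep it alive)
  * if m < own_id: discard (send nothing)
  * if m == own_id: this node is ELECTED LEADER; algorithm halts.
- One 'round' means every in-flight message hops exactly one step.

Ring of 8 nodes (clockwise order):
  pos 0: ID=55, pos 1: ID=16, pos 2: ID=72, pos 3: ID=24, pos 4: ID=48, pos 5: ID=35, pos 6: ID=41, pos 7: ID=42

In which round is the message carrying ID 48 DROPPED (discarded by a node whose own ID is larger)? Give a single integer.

Answer: 4

Derivation:
Round 1: pos1(id16) recv 55: fwd; pos2(id72) recv 16: drop; pos3(id24) recv 72: fwd; pos4(id48) recv 24: drop; pos5(id35) recv 48: fwd; pos6(id41) recv 35: drop; pos7(id42) recv 41: drop; pos0(id55) recv 42: drop
Round 2: pos2(id72) recv 55: drop; pos4(id48) recv 72: fwd; pos6(id41) recv 48: fwd
Round 3: pos5(id35) recv 72: fwd; pos7(id42) recv 48: fwd
Round 4: pos6(id41) recv 72: fwd; pos0(id55) recv 48: drop
Round 5: pos7(id42) recv 72: fwd
Round 6: pos0(id55) recv 72: fwd
Round 7: pos1(id16) recv 72: fwd
Round 8: pos2(id72) recv 72: ELECTED
Message ID 48 originates at pos 4; dropped at pos 0 in round 4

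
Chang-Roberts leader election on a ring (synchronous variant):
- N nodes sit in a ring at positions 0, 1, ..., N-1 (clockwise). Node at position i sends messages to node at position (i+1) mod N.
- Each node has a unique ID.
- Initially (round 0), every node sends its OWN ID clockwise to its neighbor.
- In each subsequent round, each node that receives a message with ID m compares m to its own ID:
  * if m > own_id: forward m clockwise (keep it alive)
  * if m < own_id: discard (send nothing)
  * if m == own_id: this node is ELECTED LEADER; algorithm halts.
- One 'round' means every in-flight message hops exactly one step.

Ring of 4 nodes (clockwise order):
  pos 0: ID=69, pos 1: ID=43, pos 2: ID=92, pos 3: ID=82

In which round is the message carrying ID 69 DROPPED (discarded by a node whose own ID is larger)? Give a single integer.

Answer: 2

Derivation:
Round 1: pos1(id43) recv 69: fwd; pos2(id92) recv 43: drop; pos3(id82) recv 92: fwd; pos0(id69) recv 82: fwd
Round 2: pos2(id92) recv 69: drop; pos0(id69) recv 92: fwd; pos1(id43) recv 82: fwd
Round 3: pos1(id43) recv 92: fwd; pos2(id92) recv 82: drop
Round 4: pos2(id92) recv 92: ELECTED
Message ID 69 originates at pos 0; dropped at pos 2 in round 2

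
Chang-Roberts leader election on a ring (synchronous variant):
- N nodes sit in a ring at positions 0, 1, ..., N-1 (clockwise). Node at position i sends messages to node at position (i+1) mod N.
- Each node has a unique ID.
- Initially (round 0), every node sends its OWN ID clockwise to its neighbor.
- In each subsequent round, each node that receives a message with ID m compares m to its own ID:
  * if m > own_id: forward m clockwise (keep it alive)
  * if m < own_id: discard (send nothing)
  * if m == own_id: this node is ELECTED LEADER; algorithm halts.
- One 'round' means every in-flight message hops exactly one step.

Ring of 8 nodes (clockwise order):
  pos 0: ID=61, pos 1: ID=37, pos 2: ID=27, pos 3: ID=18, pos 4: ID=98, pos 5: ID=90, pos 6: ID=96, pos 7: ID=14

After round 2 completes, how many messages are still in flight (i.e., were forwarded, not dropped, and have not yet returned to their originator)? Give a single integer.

Answer: 4

Derivation:
Round 1: pos1(id37) recv 61: fwd; pos2(id27) recv 37: fwd; pos3(id18) recv 27: fwd; pos4(id98) recv 18: drop; pos5(id90) recv 98: fwd; pos6(id96) recv 90: drop; pos7(id14) recv 96: fwd; pos0(id61) recv 14: drop
Round 2: pos2(id27) recv 61: fwd; pos3(id18) recv 37: fwd; pos4(id98) recv 27: drop; pos6(id96) recv 98: fwd; pos0(id61) recv 96: fwd
After round 2: 4 messages still in flight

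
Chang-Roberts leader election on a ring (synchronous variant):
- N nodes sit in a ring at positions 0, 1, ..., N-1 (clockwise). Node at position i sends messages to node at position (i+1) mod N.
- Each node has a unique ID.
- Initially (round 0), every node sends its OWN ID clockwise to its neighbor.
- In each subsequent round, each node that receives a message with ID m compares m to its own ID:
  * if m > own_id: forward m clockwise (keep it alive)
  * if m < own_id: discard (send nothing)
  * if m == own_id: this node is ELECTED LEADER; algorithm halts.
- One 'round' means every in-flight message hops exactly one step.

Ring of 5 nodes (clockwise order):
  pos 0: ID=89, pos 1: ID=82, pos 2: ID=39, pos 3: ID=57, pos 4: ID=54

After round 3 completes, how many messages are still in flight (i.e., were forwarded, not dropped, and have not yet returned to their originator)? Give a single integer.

Round 1: pos1(id82) recv 89: fwd; pos2(id39) recv 82: fwd; pos3(id57) recv 39: drop; pos4(id54) recv 57: fwd; pos0(id89) recv 54: drop
Round 2: pos2(id39) recv 89: fwd; pos3(id57) recv 82: fwd; pos0(id89) recv 57: drop
Round 3: pos3(id57) recv 89: fwd; pos4(id54) recv 82: fwd
After round 3: 2 messages still in flight

Answer: 2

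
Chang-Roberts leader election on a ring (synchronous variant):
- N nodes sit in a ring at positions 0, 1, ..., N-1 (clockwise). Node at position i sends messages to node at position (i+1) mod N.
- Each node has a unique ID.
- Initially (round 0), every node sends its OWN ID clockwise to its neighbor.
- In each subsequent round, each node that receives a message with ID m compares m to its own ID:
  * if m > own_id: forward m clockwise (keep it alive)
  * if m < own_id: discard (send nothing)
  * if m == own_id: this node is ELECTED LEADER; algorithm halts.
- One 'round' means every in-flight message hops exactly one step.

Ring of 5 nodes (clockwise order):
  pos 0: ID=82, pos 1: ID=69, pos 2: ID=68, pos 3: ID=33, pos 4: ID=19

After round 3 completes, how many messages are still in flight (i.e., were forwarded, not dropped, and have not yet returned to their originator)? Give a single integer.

Answer: 2

Derivation:
Round 1: pos1(id69) recv 82: fwd; pos2(id68) recv 69: fwd; pos3(id33) recv 68: fwd; pos4(id19) recv 33: fwd; pos0(id82) recv 19: drop
Round 2: pos2(id68) recv 82: fwd; pos3(id33) recv 69: fwd; pos4(id19) recv 68: fwd; pos0(id82) recv 33: drop
Round 3: pos3(id33) recv 82: fwd; pos4(id19) recv 69: fwd; pos0(id82) recv 68: drop
After round 3: 2 messages still in flight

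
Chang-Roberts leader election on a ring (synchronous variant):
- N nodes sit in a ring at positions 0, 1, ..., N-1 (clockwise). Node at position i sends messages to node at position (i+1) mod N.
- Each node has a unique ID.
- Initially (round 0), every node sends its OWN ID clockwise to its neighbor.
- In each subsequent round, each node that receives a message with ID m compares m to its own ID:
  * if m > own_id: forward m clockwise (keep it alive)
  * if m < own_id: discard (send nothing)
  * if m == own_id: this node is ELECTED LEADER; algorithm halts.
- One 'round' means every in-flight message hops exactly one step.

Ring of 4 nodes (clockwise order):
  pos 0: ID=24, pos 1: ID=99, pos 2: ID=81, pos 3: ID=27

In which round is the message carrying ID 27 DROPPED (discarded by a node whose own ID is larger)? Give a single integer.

Round 1: pos1(id99) recv 24: drop; pos2(id81) recv 99: fwd; pos3(id27) recv 81: fwd; pos0(id24) recv 27: fwd
Round 2: pos3(id27) recv 99: fwd; pos0(id24) recv 81: fwd; pos1(id99) recv 27: drop
Round 3: pos0(id24) recv 99: fwd; pos1(id99) recv 81: drop
Round 4: pos1(id99) recv 99: ELECTED
Message ID 27 originates at pos 3; dropped at pos 1 in round 2

Answer: 2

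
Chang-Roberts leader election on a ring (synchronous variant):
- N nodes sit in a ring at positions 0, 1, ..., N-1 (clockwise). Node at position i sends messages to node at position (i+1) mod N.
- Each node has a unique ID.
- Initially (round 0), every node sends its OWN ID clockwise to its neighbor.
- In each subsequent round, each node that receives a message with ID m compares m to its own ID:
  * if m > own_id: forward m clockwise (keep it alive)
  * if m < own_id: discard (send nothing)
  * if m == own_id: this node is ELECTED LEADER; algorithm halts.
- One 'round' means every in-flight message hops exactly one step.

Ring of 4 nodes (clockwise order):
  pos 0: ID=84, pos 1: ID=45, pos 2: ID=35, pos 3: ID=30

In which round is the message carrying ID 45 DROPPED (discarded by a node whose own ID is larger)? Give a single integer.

Round 1: pos1(id45) recv 84: fwd; pos2(id35) recv 45: fwd; pos3(id30) recv 35: fwd; pos0(id84) recv 30: drop
Round 2: pos2(id35) recv 84: fwd; pos3(id30) recv 45: fwd; pos0(id84) recv 35: drop
Round 3: pos3(id30) recv 84: fwd; pos0(id84) recv 45: drop
Round 4: pos0(id84) recv 84: ELECTED
Message ID 45 originates at pos 1; dropped at pos 0 in round 3

Answer: 3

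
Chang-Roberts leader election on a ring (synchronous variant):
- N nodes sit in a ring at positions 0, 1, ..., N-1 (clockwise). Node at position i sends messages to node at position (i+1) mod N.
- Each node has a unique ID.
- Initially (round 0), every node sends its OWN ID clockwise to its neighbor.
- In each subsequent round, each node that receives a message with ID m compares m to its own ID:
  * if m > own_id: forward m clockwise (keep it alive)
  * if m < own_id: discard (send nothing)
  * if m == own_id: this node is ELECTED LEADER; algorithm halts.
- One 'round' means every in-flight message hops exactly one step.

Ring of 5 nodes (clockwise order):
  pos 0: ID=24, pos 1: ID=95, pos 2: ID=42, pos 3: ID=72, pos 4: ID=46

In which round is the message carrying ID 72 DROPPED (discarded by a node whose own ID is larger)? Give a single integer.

Round 1: pos1(id95) recv 24: drop; pos2(id42) recv 95: fwd; pos3(id72) recv 42: drop; pos4(id46) recv 72: fwd; pos0(id24) recv 46: fwd
Round 2: pos3(id72) recv 95: fwd; pos0(id24) recv 72: fwd; pos1(id95) recv 46: drop
Round 3: pos4(id46) recv 95: fwd; pos1(id95) recv 72: drop
Round 4: pos0(id24) recv 95: fwd
Round 5: pos1(id95) recv 95: ELECTED
Message ID 72 originates at pos 3; dropped at pos 1 in round 3

Answer: 3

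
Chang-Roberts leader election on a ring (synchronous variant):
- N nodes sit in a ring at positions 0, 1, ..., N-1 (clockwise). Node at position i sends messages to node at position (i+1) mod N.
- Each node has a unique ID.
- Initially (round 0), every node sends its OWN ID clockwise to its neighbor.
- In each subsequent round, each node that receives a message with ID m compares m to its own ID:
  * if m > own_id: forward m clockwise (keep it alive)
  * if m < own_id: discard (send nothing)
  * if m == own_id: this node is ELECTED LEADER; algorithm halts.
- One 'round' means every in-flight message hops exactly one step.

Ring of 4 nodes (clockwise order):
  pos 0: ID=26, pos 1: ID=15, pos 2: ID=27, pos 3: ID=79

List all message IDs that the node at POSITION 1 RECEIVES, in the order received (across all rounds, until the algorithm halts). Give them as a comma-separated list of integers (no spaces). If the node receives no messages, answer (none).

Answer: 26,79

Derivation:
Round 1: pos1(id15) recv 26: fwd; pos2(id27) recv 15: drop; pos3(id79) recv 27: drop; pos0(id26) recv 79: fwd
Round 2: pos2(id27) recv 26: drop; pos1(id15) recv 79: fwd
Round 3: pos2(id27) recv 79: fwd
Round 4: pos3(id79) recv 79: ELECTED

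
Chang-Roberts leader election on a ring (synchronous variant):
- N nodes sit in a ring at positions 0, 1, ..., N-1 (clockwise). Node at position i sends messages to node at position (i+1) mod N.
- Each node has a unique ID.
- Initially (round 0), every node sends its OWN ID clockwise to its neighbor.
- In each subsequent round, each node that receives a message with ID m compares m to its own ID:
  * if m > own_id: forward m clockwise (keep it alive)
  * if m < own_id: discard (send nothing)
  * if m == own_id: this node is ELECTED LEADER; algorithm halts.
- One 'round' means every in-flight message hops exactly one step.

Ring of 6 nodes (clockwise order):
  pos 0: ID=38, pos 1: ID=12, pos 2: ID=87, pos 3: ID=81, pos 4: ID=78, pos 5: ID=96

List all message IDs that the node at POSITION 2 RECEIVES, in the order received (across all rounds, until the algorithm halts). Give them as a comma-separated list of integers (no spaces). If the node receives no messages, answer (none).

Round 1: pos1(id12) recv 38: fwd; pos2(id87) recv 12: drop; pos3(id81) recv 87: fwd; pos4(id78) recv 81: fwd; pos5(id96) recv 78: drop; pos0(id38) recv 96: fwd
Round 2: pos2(id87) recv 38: drop; pos4(id78) recv 87: fwd; pos5(id96) recv 81: drop; pos1(id12) recv 96: fwd
Round 3: pos5(id96) recv 87: drop; pos2(id87) recv 96: fwd
Round 4: pos3(id81) recv 96: fwd
Round 5: pos4(id78) recv 96: fwd
Round 6: pos5(id96) recv 96: ELECTED

Answer: 12,38,96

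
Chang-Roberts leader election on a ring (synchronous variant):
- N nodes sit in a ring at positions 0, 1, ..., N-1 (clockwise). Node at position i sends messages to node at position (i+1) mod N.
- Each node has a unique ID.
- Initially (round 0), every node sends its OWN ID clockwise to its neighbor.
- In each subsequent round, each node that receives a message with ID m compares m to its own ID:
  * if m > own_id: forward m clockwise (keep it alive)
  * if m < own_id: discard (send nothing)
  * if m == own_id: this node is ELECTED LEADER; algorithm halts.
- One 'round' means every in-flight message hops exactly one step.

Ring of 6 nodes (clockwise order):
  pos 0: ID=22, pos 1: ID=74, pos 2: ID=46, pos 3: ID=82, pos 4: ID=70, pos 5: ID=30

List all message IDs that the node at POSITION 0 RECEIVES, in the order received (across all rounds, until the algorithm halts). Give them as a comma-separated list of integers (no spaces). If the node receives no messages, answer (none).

Round 1: pos1(id74) recv 22: drop; pos2(id46) recv 74: fwd; pos3(id82) recv 46: drop; pos4(id70) recv 82: fwd; pos5(id30) recv 70: fwd; pos0(id22) recv 30: fwd
Round 2: pos3(id82) recv 74: drop; pos5(id30) recv 82: fwd; pos0(id22) recv 70: fwd; pos1(id74) recv 30: drop
Round 3: pos0(id22) recv 82: fwd; pos1(id74) recv 70: drop
Round 4: pos1(id74) recv 82: fwd
Round 5: pos2(id46) recv 82: fwd
Round 6: pos3(id82) recv 82: ELECTED

Answer: 30,70,82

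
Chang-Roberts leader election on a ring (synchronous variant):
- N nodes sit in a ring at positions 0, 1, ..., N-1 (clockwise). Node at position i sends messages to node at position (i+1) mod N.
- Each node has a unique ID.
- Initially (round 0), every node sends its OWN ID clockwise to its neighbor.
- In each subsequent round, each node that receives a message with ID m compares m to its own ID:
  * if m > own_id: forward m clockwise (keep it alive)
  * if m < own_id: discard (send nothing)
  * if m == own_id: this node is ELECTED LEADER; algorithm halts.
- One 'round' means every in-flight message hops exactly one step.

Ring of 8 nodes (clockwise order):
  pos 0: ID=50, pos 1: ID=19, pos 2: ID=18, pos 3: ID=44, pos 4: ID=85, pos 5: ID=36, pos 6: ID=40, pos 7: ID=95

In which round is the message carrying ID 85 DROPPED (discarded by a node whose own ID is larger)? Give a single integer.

Answer: 3

Derivation:
Round 1: pos1(id19) recv 50: fwd; pos2(id18) recv 19: fwd; pos3(id44) recv 18: drop; pos4(id85) recv 44: drop; pos5(id36) recv 85: fwd; pos6(id40) recv 36: drop; pos7(id95) recv 40: drop; pos0(id50) recv 95: fwd
Round 2: pos2(id18) recv 50: fwd; pos3(id44) recv 19: drop; pos6(id40) recv 85: fwd; pos1(id19) recv 95: fwd
Round 3: pos3(id44) recv 50: fwd; pos7(id95) recv 85: drop; pos2(id18) recv 95: fwd
Round 4: pos4(id85) recv 50: drop; pos3(id44) recv 95: fwd
Round 5: pos4(id85) recv 95: fwd
Round 6: pos5(id36) recv 95: fwd
Round 7: pos6(id40) recv 95: fwd
Round 8: pos7(id95) recv 95: ELECTED
Message ID 85 originates at pos 4; dropped at pos 7 in round 3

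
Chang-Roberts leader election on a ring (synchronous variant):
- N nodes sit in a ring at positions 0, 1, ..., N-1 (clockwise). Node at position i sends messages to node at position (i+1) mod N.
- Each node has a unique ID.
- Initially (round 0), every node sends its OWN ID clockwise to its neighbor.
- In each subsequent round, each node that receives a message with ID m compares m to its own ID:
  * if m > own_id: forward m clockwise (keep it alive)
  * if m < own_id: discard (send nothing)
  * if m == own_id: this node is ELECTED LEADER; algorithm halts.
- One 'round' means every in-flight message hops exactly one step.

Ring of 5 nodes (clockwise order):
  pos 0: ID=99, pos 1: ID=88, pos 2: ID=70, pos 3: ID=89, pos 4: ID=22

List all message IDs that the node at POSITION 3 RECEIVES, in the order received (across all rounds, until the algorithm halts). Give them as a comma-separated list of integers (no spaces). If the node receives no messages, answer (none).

Answer: 70,88,99

Derivation:
Round 1: pos1(id88) recv 99: fwd; pos2(id70) recv 88: fwd; pos3(id89) recv 70: drop; pos4(id22) recv 89: fwd; pos0(id99) recv 22: drop
Round 2: pos2(id70) recv 99: fwd; pos3(id89) recv 88: drop; pos0(id99) recv 89: drop
Round 3: pos3(id89) recv 99: fwd
Round 4: pos4(id22) recv 99: fwd
Round 5: pos0(id99) recv 99: ELECTED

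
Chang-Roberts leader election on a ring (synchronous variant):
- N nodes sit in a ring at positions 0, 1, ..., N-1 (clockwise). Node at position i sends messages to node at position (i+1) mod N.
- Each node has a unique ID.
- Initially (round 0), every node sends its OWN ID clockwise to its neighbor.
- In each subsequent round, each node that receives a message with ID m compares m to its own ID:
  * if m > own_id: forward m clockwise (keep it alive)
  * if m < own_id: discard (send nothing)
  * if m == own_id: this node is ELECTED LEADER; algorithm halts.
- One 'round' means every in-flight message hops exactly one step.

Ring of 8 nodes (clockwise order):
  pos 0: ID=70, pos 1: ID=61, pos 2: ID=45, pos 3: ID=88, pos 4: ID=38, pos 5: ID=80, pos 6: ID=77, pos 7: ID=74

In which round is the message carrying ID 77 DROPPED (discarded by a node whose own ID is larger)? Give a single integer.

Round 1: pos1(id61) recv 70: fwd; pos2(id45) recv 61: fwd; pos3(id88) recv 45: drop; pos4(id38) recv 88: fwd; pos5(id80) recv 38: drop; pos6(id77) recv 80: fwd; pos7(id74) recv 77: fwd; pos0(id70) recv 74: fwd
Round 2: pos2(id45) recv 70: fwd; pos3(id88) recv 61: drop; pos5(id80) recv 88: fwd; pos7(id74) recv 80: fwd; pos0(id70) recv 77: fwd; pos1(id61) recv 74: fwd
Round 3: pos3(id88) recv 70: drop; pos6(id77) recv 88: fwd; pos0(id70) recv 80: fwd; pos1(id61) recv 77: fwd; pos2(id45) recv 74: fwd
Round 4: pos7(id74) recv 88: fwd; pos1(id61) recv 80: fwd; pos2(id45) recv 77: fwd; pos3(id88) recv 74: drop
Round 5: pos0(id70) recv 88: fwd; pos2(id45) recv 80: fwd; pos3(id88) recv 77: drop
Round 6: pos1(id61) recv 88: fwd; pos3(id88) recv 80: drop
Round 7: pos2(id45) recv 88: fwd
Round 8: pos3(id88) recv 88: ELECTED
Message ID 77 originates at pos 6; dropped at pos 3 in round 5

Answer: 5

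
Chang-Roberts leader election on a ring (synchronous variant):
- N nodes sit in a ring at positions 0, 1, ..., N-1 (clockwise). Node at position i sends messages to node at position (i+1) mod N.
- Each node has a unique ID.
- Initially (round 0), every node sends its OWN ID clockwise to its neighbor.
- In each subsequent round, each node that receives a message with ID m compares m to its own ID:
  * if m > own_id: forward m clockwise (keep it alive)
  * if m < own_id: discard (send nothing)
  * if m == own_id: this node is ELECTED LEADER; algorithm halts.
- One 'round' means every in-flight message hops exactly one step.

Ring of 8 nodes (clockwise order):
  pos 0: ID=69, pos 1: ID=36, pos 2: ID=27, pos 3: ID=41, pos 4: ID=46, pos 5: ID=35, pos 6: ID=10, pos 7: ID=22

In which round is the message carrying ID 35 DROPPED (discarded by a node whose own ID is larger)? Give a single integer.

Round 1: pos1(id36) recv 69: fwd; pos2(id27) recv 36: fwd; pos3(id41) recv 27: drop; pos4(id46) recv 41: drop; pos5(id35) recv 46: fwd; pos6(id10) recv 35: fwd; pos7(id22) recv 10: drop; pos0(id69) recv 22: drop
Round 2: pos2(id27) recv 69: fwd; pos3(id41) recv 36: drop; pos6(id10) recv 46: fwd; pos7(id22) recv 35: fwd
Round 3: pos3(id41) recv 69: fwd; pos7(id22) recv 46: fwd; pos0(id69) recv 35: drop
Round 4: pos4(id46) recv 69: fwd; pos0(id69) recv 46: drop
Round 5: pos5(id35) recv 69: fwd
Round 6: pos6(id10) recv 69: fwd
Round 7: pos7(id22) recv 69: fwd
Round 8: pos0(id69) recv 69: ELECTED
Message ID 35 originates at pos 5; dropped at pos 0 in round 3

Answer: 3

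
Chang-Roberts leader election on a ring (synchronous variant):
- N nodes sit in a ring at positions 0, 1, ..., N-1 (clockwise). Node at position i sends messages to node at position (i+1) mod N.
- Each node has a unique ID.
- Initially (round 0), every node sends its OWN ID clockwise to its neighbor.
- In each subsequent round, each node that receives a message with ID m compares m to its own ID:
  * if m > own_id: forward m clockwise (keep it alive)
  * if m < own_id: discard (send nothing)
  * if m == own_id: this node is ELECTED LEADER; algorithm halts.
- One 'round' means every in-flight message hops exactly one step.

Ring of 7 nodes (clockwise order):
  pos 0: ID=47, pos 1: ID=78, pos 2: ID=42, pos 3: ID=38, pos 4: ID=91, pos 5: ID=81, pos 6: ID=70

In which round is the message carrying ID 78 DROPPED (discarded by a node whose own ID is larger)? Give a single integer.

Round 1: pos1(id78) recv 47: drop; pos2(id42) recv 78: fwd; pos3(id38) recv 42: fwd; pos4(id91) recv 38: drop; pos5(id81) recv 91: fwd; pos6(id70) recv 81: fwd; pos0(id47) recv 70: fwd
Round 2: pos3(id38) recv 78: fwd; pos4(id91) recv 42: drop; pos6(id70) recv 91: fwd; pos0(id47) recv 81: fwd; pos1(id78) recv 70: drop
Round 3: pos4(id91) recv 78: drop; pos0(id47) recv 91: fwd; pos1(id78) recv 81: fwd
Round 4: pos1(id78) recv 91: fwd; pos2(id42) recv 81: fwd
Round 5: pos2(id42) recv 91: fwd; pos3(id38) recv 81: fwd
Round 6: pos3(id38) recv 91: fwd; pos4(id91) recv 81: drop
Round 7: pos4(id91) recv 91: ELECTED
Message ID 78 originates at pos 1; dropped at pos 4 in round 3

Answer: 3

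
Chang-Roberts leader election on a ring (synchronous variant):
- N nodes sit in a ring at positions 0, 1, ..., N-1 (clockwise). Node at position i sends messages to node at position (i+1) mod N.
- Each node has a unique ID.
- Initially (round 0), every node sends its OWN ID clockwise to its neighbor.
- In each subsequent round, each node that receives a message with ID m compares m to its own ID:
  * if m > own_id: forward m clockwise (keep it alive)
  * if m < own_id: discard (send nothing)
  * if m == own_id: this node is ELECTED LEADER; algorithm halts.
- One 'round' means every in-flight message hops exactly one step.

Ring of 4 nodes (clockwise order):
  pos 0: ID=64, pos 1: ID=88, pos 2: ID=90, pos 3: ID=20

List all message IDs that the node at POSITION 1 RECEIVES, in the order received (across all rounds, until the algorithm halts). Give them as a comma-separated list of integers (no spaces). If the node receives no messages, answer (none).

Answer: 64,90

Derivation:
Round 1: pos1(id88) recv 64: drop; pos2(id90) recv 88: drop; pos3(id20) recv 90: fwd; pos0(id64) recv 20: drop
Round 2: pos0(id64) recv 90: fwd
Round 3: pos1(id88) recv 90: fwd
Round 4: pos2(id90) recv 90: ELECTED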